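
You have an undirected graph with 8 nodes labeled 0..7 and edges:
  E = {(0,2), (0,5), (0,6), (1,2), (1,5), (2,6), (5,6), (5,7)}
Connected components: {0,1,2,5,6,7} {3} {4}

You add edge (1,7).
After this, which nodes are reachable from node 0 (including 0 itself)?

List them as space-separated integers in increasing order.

Answer: 0 1 2 5 6 7

Derivation:
Before: nodes reachable from 0: {0,1,2,5,6,7}
Adding (1,7): both endpoints already in same component. Reachability from 0 unchanged.
After: nodes reachable from 0: {0,1,2,5,6,7}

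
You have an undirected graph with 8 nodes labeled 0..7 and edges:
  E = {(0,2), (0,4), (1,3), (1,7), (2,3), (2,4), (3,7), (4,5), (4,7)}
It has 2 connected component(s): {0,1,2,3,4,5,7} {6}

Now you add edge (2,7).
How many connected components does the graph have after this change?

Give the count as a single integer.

Initial component count: 2
Add (2,7): endpoints already in same component. Count unchanged: 2.
New component count: 2

Answer: 2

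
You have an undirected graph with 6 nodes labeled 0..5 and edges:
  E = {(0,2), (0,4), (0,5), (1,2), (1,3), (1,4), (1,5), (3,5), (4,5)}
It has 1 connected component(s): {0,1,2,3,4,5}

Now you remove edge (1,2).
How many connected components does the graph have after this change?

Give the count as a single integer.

Answer: 1

Derivation:
Initial component count: 1
Remove (1,2): not a bridge. Count unchanged: 1.
  After removal, components: {0,1,2,3,4,5}
New component count: 1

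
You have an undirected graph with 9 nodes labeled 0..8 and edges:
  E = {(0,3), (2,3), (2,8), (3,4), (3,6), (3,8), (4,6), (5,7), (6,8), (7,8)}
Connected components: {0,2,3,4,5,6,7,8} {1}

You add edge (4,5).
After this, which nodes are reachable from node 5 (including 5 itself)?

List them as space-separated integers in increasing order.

Before: nodes reachable from 5: {0,2,3,4,5,6,7,8}
Adding (4,5): both endpoints already in same component. Reachability from 5 unchanged.
After: nodes reachable from 5: {0,2,3,4,5,6,7,8}

Answer: 0 2 3 4 5 6 7 8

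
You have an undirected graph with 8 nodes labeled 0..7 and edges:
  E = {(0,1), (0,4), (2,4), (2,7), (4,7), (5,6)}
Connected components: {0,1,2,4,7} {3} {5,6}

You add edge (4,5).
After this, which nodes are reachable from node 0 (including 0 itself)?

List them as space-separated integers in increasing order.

Before: nodes reachable from 0: {0,1,2,4,7}
Adding (4,5): merges 0's component with another. Reachability grows.
After: nodes reachable from 0: {0,1,2,4,5,6,7}

Answer: 0 1 2 4 5 6 7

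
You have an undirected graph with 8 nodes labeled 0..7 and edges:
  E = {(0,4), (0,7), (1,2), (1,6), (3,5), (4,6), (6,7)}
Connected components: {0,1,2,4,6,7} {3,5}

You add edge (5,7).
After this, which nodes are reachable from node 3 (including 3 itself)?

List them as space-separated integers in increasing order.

Answer: 0 1 2 3 4 5 6 7

Derivation:
Before: nodes reachable from 3: {3,5}
Adding (5,7): merges 3's component with another. Reachability grows.
After: nodes reachable from 3: {0,1,2,3,4,5,6,7}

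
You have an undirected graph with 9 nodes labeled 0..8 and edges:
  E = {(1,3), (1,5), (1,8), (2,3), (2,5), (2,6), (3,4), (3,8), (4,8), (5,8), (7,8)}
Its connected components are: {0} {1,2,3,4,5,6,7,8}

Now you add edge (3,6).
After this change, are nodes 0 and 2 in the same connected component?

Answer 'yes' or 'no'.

Initial components: {0} {1,2,3,4,5,6,7,8}
Adding edge (3,6): both already in same component {1,2,3,4,5,6,7,8}. No change.
New components: {0} {1,2,3,4,5,6,7,8}
Are 0 and 2 in the same component? no

Answer: no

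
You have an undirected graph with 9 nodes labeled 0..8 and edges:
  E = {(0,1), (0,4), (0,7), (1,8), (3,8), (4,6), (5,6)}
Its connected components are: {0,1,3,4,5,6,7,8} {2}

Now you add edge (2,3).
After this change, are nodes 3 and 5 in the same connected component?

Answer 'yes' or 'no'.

Initial components: {0,1,3,4,5,6,7,8} {2}
Adding edge (2,3): merges {2} and {0,1,3,4,5,6,7,8}.
New components: {0,1,2,3,4,5,6,7,8}
Are 3 and 5 in the same component? yes

Answer: yes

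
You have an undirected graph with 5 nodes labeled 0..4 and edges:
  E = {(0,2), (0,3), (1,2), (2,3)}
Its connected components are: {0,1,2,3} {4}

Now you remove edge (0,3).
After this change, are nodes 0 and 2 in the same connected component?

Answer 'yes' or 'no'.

Initial components: {0,1,2,3} {4}
Removing edge (0,3): not a bridge — component count unchanged at 2.
New components: {0,1,2,3} {4}
Are 0 and 2 in the same component? yes

Answer: yes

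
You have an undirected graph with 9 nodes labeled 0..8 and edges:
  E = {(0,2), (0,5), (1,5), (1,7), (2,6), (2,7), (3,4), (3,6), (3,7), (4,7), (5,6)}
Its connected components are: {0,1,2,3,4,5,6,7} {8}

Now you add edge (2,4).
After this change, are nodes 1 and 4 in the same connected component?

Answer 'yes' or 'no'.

Answer: yes

Derivation:
Initial components: {0,1,2,3,4,5,6,7} {8}
Adding edge (2,4): both already in same component {0,1,2,3,4,5,6,7}. No change.
New components: {0,1,2,3,4,5,6,7} {8}
Are 1 and 4 in the same component? yes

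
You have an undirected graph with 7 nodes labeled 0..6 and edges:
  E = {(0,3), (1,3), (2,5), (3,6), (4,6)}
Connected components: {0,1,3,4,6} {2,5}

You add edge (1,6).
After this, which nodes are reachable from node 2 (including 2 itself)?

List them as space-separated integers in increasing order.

Answer: 2 5

Derivation:
Before: nodes reachable from 2: {2,5}
Adding (1,6): both endpoints already in same component. Reachability from 2 unchanged.
After: nodes reachable from 2: {2,5}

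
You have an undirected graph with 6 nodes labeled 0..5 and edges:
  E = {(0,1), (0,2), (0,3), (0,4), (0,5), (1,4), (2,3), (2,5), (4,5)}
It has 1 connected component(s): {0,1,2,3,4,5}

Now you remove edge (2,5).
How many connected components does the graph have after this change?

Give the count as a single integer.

Answer: 1

Derivation:
Initial component count: 1
Remove (2,5): not a bridge. Count unchanged: 1.
  After removal, components: {0,1,2,3,4,5}
New component count: 1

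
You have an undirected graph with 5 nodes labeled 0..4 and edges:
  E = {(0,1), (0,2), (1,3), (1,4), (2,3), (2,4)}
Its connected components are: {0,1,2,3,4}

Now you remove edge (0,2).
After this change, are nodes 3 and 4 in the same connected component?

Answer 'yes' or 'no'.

Initial components: {0,1,2,3,4}
Removing edge (0,2): not a bridge — component count unchanged at 1.
New components: {0,1,2,3,4}
Are 3 and 4 in the same component? yes

Answer: yes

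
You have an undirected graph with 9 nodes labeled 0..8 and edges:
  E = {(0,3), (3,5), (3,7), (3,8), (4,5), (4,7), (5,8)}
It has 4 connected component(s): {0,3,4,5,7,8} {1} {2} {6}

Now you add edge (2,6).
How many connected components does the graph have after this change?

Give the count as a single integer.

Answer: 3

Derivation:
Initial component count: 4
Add (2,6): merges two components. Count decreases: 4 -> 3.
New component count: 3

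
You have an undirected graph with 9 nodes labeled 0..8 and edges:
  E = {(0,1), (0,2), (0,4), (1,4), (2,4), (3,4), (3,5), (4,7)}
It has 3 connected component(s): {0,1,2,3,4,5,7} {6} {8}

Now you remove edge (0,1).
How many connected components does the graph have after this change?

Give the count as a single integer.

Initial component count: 3
Remove (0,1): not a bridge. Count unchanged: 3.
  After removal, components: {0,1,2,3,4,5,7} {6} {8}
New component count: 3

Answer: 3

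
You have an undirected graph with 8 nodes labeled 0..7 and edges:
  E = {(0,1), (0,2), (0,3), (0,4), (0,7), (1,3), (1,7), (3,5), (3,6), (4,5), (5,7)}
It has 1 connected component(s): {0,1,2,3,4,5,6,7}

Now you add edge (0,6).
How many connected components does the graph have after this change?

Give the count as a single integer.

Initial component count: 1
Add (0,6): endpoints already in same component. Count unchanged: 1.
New component count: 1

Answer: 1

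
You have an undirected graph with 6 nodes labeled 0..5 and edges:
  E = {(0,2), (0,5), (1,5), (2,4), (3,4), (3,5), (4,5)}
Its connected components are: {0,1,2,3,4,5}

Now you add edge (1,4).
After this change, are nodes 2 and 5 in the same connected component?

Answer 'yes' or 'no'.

Initial components: {0,1,2,3,4,5}
Adding edge (1,4): both already in same component {0,1,2,3,4,5}. No change.
New components: {0,1,2,3,4,5}
Are 2 and 5 in the same component? yes

Answer: yes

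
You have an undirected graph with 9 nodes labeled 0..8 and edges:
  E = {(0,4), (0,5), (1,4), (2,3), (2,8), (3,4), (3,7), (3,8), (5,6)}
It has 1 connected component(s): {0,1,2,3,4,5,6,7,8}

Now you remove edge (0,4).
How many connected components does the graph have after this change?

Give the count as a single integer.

Initial component count: 1
Remove (0,4): it was a bridge. Count increases: 1 -> 2.
  After removal, components: {0,5,6} {1,2,3,4,7,8}
New component count: 2

Answer: 2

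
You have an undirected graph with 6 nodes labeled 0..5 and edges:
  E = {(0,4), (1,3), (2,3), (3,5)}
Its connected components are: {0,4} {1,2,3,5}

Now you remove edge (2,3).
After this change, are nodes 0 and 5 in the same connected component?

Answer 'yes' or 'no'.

Answer: no

Derivation:
Initial components: {0,4} {1,2,3,5}
Removing edge (2,3): it was a bridge — component count 2 -> 3.
New components: {0,4} {1,3,5} {2}
Are 0 and 5 in the same component? no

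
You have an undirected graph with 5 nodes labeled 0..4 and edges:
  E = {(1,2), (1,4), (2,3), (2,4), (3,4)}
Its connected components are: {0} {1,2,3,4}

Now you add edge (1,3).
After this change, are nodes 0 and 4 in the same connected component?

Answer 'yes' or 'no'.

Answer: no

Derivation:
Initial components: {0} {1,2,3,4}
Adding edge (1,3): both already in same component {1,2,3,4}. No change.
New components: {0} {1,2,3,4}
Are 0 and 4 in the same component? no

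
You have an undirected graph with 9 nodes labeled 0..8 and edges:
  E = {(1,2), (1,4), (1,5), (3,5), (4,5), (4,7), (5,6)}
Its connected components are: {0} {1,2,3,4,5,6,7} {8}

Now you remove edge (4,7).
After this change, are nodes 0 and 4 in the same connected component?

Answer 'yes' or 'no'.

Initial components: {0} {1,2,3,4,5,6,7} {8}
Removing edge (4,7): it was a bridge — component count 3 -> 4.
New components: {0} {1,2,3,4,5,6} {7} {8}
Are 0 and 4 in the same component? no

Answer: no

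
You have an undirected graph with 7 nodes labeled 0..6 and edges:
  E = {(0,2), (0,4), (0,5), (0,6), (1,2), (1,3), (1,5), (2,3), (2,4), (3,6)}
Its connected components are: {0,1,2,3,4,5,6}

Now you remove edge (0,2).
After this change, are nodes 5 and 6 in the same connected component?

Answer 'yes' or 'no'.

Initial components: {0,1,2,3,4,5,6}
Removing edge (0,2): not a bridge — component count unchanged at 1.
New components: {0,1,2,3,4,5,6}
Are 5 and 6 in the same component? yes

Answer: yes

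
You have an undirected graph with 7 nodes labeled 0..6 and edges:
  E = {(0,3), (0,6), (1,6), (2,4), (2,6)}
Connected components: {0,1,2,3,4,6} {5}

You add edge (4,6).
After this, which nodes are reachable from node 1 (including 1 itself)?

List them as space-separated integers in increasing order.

Answer: 0 1 2 3 4 6

Derivation:
Before: nodes reachable from 1: {0,1,2,3,4,6}
Adding (4,6): both endpoints already in same component. Reachability from 1 unchanged.
After: nodes reachable from 1: {0,1,2,3,4,6}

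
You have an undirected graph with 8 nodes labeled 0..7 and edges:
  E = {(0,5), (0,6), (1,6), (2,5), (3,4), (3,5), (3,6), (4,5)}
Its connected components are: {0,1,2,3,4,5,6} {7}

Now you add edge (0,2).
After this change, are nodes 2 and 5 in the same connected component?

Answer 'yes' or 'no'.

Initial components: {0,1,2,3,4,5,6} {7}
Adding edge (0,2): both already in same component {0,1,2,3,4,5,6}. No change.
New components: {0,1,2,3,4,5,6} {7}
Are 2 and 5 in the same component? yes

Answer: yes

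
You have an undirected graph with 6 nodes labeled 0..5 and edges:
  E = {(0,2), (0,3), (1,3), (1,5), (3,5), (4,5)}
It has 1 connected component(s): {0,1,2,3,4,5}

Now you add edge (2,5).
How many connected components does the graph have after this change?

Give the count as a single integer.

Initial component count: 1
Add (2,5): endpoints already in same component. Count unchanged: 1.
New component count: 1

Answer: 1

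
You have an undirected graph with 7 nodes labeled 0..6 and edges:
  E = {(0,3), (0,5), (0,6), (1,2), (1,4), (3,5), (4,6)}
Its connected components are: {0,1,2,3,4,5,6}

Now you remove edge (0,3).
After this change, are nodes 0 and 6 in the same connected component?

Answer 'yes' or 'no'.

Answer: yes

Derivation:
Initial components: {0,1,2,3,4,5,6}
Removing edge (0,3): not a bridge — component count unchanged at 1.
New components: {0,1,2,3,4,5,6}
Are 0 and 6 in the same component? yes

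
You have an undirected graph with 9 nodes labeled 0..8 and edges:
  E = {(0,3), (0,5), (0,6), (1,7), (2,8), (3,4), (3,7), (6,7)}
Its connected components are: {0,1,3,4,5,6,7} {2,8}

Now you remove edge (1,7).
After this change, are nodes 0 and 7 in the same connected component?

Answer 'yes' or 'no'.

Initial components: {0,1,3,4,5,6,7} {2,8}
Removing edge (1,7): it was a bridge — component count 2 -> 3.
New components: {0,3,4,5,6,7} {1} {2,8}
Are 0 and 7 in the same component? yes

Answer: yes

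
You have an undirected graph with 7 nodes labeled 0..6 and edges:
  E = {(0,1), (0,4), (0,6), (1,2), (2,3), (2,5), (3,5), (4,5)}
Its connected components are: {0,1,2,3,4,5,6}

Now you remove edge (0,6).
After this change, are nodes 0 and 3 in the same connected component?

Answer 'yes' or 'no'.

Answer: yes

Derivation:
Initial components: {0,1,2,3,4,5,6}
Removing edge (0,6): it was a bridge — component count 1 -> 2.
New components: {0,1,2,3,4,5} {6}
Are 0 and 3 in the same component? yes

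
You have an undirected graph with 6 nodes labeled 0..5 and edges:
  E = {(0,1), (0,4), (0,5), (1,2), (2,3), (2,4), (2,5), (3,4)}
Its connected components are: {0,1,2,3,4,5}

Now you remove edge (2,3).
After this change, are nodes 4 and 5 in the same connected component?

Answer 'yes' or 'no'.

Initial components: {0,1,2,3,4,5}
Removing edge (2,3): not a bridge — component count unchanged at 1.
New components: {0,1,2,3,4,5}
Are 4 and 5 in the same component? yes

Answer: yes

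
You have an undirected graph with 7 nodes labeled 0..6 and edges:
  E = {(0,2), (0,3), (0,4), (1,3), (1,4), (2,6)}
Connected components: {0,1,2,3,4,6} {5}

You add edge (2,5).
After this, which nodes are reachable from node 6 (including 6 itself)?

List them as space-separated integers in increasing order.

Before: nodes reachable from 6: {0,1,2,3,4,6}
Adding (2,5): merges 6's component with another. Reachability grows.
After: nodes reachable from 6: {0,1,2,3,4,5,6}

Answer: 0 1 2 3 4 5 6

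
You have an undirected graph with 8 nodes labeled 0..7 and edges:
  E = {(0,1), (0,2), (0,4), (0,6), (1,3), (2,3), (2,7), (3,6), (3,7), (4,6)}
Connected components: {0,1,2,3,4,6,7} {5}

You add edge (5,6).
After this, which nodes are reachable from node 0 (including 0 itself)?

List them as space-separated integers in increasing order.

Before: nodes reachable from 0: {0,1,2,3,4,6,7}
Adding (5,6): merges 0's component with another. Reachability grows.
After: nodes reachable from 0: {0,1,2,3,4,5,6,7}

Answer: 0 1 2 3 4 5 6 7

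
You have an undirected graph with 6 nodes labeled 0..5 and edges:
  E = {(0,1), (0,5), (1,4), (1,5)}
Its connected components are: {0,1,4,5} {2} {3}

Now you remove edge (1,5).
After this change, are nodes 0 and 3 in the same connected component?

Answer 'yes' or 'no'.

Initial components: {0,1,4,5} {2} {3}
Removing edge (1,5): not a bridge — component count unchanged at 3.
New components: {0,1,4,5} {2} {3}
Are 0 and 3 in the same component? no

Answer: no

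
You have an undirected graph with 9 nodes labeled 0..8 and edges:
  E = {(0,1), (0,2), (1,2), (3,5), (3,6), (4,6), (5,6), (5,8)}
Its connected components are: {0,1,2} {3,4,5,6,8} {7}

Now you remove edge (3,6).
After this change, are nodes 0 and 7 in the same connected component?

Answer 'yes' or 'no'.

Initial components: {0,1,2} {3,4,5,6,8} {7}
Removing edge (3,6): not a bridge — component count unchanged at 3.
New components: {0,1,2} {3,4,5,6,8} {7}
Are 0 and 7 in the same component? no

Answer: no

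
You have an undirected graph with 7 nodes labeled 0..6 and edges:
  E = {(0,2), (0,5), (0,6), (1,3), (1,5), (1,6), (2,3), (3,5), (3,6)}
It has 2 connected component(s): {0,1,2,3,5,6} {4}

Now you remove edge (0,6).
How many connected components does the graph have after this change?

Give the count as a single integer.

Answer: 2

Derivation:
Initial component count: 2
Remove (0,6): not a bridge. Count unchanged: 2.
  After removal, components: {0,1,2,3,5,6} {4}
New component count: 2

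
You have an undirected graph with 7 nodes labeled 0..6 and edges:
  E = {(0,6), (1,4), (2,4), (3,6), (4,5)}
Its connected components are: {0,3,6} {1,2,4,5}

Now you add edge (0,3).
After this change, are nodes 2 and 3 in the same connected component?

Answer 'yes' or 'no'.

Answer: no

Derivation:
Initial components: {0,3,6} {1,2,4,5}
Adding edge (0,3): both already in same component {0,3,6}. No change.
New components: {0,3,6} {1,2,4,5}
Are 2 and 3 in the same component? no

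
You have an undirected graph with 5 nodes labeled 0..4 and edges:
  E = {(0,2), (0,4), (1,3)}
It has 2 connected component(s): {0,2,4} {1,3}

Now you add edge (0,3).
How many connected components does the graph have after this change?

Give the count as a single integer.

Answer: 1

Derivation:
Initial component count: 2
Add (0,3): merges two components. Count decreases: 2 -> 1.
New component count: 1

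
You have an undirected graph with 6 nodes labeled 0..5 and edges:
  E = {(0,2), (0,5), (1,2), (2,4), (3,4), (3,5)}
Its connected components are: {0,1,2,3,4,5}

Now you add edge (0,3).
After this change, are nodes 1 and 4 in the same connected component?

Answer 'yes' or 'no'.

Answer: yes

Derivation:
Initial components: {0,1,2,3,4,5}
Adding edge (0,3): both already in same component {0,1,2,3,4,5}. No change.
New components: {0,1,2,3,4,5}
Are 1 and 4 in the same component? yes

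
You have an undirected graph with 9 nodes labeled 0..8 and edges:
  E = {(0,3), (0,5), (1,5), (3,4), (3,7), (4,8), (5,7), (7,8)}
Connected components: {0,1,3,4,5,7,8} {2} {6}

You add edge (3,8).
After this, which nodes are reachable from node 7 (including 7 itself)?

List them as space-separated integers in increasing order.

Before: nodes reachable from 7: {0,1,3,4,5,7,8}
Adding (3,8): both endpoints already in same component. Reachability from 7 unchanged.
After: nodes reachable from 7: {0,1,3,4,5,7,8}

Answer: 0 1 3 4 5 7 8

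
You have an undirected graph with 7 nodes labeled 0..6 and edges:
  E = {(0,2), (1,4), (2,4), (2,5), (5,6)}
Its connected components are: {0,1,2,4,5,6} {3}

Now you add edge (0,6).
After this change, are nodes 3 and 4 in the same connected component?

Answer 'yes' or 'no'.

Answer: no

Derivation:
Initial components: {0,1,2,4,5,6} {3}
Adding edge (0,6): both already in same component {0,1,2,4,5,6}. No change.
New components: {0,1,2,4,5,6} {3}
Are 3 and 4 in the same component? no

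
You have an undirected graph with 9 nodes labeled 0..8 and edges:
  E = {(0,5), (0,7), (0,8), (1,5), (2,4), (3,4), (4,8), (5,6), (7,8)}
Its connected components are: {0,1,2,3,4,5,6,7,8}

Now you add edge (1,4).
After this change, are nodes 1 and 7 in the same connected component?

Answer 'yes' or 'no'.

Answer: yes

Derivation:
Initial components: {0,1,2,3,4,5,6,7,8}
Adding edge (1,4): both already in same component {0,1,2,3,4,5,6,7,8}. No change.
New components: {0,1,2,3,4,5,6,7,8}
Are 1 and 7 in the same component? yes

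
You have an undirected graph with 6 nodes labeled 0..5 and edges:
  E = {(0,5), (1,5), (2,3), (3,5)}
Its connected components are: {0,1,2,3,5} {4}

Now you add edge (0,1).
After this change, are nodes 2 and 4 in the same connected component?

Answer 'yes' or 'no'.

Initial components: {0,1,2,3,5} {4}
Adding edge (0,1): both already in same component {0,1,2,3,5}. No change.
New components: {0,1,2,3,5} {4}
Are 2 and 4 in the same component? no

Answer: no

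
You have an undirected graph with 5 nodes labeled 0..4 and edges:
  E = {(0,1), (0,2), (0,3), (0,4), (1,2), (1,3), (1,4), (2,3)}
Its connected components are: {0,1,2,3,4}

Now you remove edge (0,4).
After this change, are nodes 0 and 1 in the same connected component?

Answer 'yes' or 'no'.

Initial components: {0,1,2,3,4}
Removing edge (0,4): not a bridge — component count unchanged at 1.
New components: {0,1,2,3,4}
Are 0 and 1 in the same component? yes

Answer: yes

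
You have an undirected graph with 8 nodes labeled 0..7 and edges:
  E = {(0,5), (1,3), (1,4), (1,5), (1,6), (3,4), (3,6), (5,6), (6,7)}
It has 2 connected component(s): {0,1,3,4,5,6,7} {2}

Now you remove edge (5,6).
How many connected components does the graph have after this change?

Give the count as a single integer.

Answer: 2

Derivation:
Initial component count: 2
Remove (5,6): not a bridge. Count unchanged: 2.
  After removal, components: {0,1,3,4,5,6,7} {2}
New component count: 2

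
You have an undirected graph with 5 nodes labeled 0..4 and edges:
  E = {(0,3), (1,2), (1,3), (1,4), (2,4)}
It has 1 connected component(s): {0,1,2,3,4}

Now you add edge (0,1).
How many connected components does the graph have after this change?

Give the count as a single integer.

Answer: 1

Derivation:
Initial component count: 1
Add (0,1): endpoints already in same component. Count unchanged: 1.
New component count: 1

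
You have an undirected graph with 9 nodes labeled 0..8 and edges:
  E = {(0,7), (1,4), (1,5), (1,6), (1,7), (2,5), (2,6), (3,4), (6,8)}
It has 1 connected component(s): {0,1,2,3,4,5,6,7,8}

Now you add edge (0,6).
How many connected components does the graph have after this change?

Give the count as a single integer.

Initial component count: 1
Add (0,6): endpoints already in same component. Count unchanged: 1.
New component count: 1

Answer: 1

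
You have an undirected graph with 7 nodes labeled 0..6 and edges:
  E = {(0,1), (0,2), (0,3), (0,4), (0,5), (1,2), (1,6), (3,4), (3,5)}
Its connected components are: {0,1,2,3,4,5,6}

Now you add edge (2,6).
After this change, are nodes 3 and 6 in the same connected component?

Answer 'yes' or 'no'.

Answer: yes

Derivation:
Initial components: {0,1,2,3,4,5,6}
Adding edge (2,6): both already in same component {0,1,2,3,4,5,6}. No change.
New components: {0,1,2,3,4,5,6}
Are 3 and 6 in the same component? yes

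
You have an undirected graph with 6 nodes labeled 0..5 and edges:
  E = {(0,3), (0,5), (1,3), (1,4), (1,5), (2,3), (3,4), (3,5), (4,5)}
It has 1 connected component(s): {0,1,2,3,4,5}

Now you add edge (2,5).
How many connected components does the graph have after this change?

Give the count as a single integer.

Initial component count: 1
Add (2,5): endpoints already in same component. Count unchanged: 1.
New component count: 1

Answer: 1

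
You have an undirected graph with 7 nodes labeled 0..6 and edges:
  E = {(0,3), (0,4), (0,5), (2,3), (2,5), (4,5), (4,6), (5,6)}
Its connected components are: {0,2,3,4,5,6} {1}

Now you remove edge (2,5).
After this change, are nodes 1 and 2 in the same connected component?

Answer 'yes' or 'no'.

Answer: no

Derivation:
Initial components: {0,2,3,4,5,6} {1}
Removing edge (2,5): not a bridge — component count unchanged at 2.
New components: {0,2,3,4,5,6} {1}
Are 1 and 2 in the same component? no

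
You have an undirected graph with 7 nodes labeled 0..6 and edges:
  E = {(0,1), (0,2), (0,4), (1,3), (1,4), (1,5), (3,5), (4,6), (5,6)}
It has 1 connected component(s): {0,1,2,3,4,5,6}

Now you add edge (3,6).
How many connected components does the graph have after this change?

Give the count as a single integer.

Initial component count: 1
Add (3,6): endpoints already in same component. Count unchanged: 1.
New component count: 1

Answer: 1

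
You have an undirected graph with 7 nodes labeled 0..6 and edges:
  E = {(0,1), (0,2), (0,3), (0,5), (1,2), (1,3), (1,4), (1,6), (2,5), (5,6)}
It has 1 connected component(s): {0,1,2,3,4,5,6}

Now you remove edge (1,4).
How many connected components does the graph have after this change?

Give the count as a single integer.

Answer: 2

Derivation:
Initial component count: 1
Remove (1,4): it was a bridge. Count increases: 1 -> 2.
  After removal, components: {0,1,2,3,5,6} {4}
New component count: 2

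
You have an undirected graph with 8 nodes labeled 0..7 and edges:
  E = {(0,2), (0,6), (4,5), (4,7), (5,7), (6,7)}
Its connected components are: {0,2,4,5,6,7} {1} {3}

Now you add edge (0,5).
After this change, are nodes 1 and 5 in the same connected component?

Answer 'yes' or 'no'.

Answer: no

Derivation:
Initial components: {0,2,4,5,6,7} {1} {3}
Adding edge (0,5): both already in same component {0,2,4,5,6,7}. No change.
New components: {0,2,4,5,6,7} {1} {3}
Are 1 and 5 in the same component? no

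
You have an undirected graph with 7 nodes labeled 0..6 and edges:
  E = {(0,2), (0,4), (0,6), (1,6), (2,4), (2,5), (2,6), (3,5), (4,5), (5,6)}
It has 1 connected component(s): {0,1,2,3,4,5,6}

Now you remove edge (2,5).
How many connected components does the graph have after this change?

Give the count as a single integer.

Initial component count: 1
Remove (2,5): not a bridge. Count unchanged: 1.
  After removal, components: {0,1,2,3,4,5,6}
New component count: 1

Answer: 1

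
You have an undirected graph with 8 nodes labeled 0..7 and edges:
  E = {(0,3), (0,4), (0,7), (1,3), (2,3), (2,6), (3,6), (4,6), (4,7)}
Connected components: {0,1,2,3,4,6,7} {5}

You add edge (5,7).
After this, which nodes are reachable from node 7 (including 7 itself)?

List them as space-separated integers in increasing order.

Answer: 0 1 2 3 4 5 6 7

Derivation:
Before: nodes reachable from 7: {0,1,2,3,4,6,7}
Adding (5,7): merges 7's component with another. Reachability grows.
After: nodes reachable from 7: {0,1,2,3,4,5,6,7}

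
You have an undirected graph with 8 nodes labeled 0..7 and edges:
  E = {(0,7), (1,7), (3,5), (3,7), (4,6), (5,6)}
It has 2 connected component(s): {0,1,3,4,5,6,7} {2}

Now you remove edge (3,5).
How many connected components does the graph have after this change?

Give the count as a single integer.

Initial component count: 2
Remove (3,5): it was a bridge. Count increases: 2 -> 3.
  After removal, components: {0,1,3,7} {2} {4,5,6}
New component count: 3

Answer: 3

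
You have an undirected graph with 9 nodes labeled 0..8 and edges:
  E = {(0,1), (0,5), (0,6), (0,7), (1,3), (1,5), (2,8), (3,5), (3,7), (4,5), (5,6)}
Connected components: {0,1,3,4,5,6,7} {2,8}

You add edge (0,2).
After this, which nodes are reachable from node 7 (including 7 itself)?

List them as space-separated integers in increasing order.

Before: nodes reachable from 7: {0,1,3,4,5,6,7}
Adding (0,2): merges 7's component with another. Reachability grows.
After: nodes reachable from 7: {0,1,2,3,4,5,6,7,8}

Answer: 0 1 2 3 4 5 6 7 8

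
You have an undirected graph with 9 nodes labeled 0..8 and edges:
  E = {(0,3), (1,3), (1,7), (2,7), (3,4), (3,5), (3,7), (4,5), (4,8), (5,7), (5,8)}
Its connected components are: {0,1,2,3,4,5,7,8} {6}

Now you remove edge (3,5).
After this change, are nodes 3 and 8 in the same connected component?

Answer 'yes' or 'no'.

Answer: yes

Derivation:
Initial components: {0,1,2,3,4,5,7,8} {6}
Removing edge (3,5): not a bridge — component count unchanged at 2.
New components: {0,1,2,3,4,5,7,8} {6}
Are 3 and 8 in the same component? yes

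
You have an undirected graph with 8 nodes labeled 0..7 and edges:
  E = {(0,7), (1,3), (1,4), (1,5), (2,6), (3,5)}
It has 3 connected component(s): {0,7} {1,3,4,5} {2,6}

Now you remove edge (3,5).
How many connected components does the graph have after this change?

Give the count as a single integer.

Initial component count: 3
Remove (3,5): not a bridge. Count unchanged: 3.
  After removal, components: {0,7} {1,3,4,5} {2,6}
New component count: 3

Answer: 3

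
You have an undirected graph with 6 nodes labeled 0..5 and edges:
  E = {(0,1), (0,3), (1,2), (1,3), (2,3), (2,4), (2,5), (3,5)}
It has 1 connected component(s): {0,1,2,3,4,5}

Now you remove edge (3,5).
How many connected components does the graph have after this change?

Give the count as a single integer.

Answer: 1

Derivation:
Initial component count: 1
Remove (3,5): not a bridge. Count unchanged: 1.
  After removal, components: {0,1,2,3,4,5}
New component count: 1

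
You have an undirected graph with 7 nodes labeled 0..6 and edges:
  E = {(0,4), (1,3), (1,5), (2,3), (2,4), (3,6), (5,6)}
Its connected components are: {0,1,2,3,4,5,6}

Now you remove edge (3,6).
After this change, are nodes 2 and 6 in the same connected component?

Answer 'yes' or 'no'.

Initial components: {0,1,2,3,4,5,6}
Removing edge (3,6): not a bridge — component count unchanged at 1.
New components: {0,1,2,3,4,5,6}
Are 2 and 6 in the same component? yes

Answer: yes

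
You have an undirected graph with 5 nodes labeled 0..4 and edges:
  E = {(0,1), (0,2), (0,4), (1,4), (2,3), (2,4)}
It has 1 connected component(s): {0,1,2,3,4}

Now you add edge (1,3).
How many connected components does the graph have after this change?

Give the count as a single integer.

Answer: 1

Derivation:
Initial component count: 1
Add (1,3): endpoints already in same component. Count unchanged: 1.
New component count: 1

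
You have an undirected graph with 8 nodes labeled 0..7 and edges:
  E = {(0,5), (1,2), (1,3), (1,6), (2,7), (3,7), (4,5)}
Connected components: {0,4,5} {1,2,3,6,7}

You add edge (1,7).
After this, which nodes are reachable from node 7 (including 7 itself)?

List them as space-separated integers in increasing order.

Answer: 1 2 3 6 7

Derivation:
Before: nodes reachable from 7: {1,2,3,6,7}
Adding (1,7): both endpoints already in same component. Reachability from 7 unchanged.
After: nodes reachable from 7: {1,2,3,6,7}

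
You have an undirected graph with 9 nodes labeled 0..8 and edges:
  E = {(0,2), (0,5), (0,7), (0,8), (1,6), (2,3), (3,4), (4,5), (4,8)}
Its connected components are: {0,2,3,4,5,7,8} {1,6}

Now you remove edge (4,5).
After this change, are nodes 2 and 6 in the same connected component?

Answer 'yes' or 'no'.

Initial components: {0,2,3,4,5,7,8} {1,6}
Removing edge (4,5): not a bridge — component count unchanged at 2.
New components: {0,2,3,4,5,7,8} {1,6}
Are 2 and 6 in the same component? no

Answer: no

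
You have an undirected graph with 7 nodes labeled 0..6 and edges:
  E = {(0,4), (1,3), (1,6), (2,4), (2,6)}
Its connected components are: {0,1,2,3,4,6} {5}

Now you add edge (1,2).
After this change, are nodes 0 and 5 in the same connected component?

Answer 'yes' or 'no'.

Answer: no

Derivation:
Initial components: {0,1,2,3,4,6} {5}
Adding edge (1,2): both already in same component {0,1,2,3,4,6}. No change.
New components: {0,1,2,3,4,6} {5}
Are 0 and 5 in the same component? no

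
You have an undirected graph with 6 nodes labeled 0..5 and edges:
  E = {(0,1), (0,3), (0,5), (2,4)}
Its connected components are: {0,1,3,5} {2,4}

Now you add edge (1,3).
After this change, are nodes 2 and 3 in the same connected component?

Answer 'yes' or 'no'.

Initial components: {0,1,3,5} {2,4}
Adding edge (1,3): both already in same component {0,1,3,5}. No change.
New components: {0,1,3,5} {2,4}
Are 2 and 3 in the same component? no

Answer: no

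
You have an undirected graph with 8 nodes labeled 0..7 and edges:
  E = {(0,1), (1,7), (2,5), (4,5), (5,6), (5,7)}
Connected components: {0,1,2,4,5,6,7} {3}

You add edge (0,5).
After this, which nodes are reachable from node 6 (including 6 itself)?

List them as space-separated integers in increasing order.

Before: nodes reachable from 6: {0,1,2,4,5,6,7}
Adding (0,5): both endpoints already in same component. Reachability from 6 unchanged.
After: nodes reachable from 6: {0,1,2,4,5,6,7}

Answer: 0 1 2 4 5 6 7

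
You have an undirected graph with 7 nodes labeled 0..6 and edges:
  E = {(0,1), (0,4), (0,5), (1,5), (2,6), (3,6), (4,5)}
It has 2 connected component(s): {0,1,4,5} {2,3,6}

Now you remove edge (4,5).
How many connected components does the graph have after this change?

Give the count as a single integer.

Answer: 2

Derivation:
Initial component count: 2
Remove (4,5): not a bridge. Count unchanged: 2.
  After removal, components: {0,1,4,5} {2,3,6}
New component count: 2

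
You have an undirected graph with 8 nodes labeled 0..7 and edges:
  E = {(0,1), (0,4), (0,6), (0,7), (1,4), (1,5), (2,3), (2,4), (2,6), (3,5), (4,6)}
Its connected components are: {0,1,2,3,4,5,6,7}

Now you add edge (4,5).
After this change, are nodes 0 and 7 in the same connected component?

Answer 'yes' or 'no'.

Answer: yes

Derivation:
Initial components: {0,1,2,3,4,5,6,7}
Adding edge (4,5): both already in same component {0,1,2,3,4,5,6,7}. No change.
New components: {0,1,2,3,4,5,6,7}
Are 0 and 7 in the same component? yes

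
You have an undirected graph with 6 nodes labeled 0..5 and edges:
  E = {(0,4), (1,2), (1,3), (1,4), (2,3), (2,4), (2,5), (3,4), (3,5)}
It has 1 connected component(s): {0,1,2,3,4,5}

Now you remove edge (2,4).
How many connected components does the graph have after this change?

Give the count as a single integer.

Initial component count: 1
Remove (2,4): not a bridge. Count unchanged: 1.
  After removal, components: {0,1,2,3,4,5}
New component count: 1

Answer: 1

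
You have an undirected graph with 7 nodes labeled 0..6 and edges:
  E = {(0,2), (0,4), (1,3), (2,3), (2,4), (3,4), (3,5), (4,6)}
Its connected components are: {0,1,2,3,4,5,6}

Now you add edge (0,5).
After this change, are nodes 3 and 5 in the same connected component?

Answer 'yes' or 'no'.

Answer: yes

Derivation:
Initial components: {0,1,2,3,4,5,6}
Adding edge (0,5): both already in same component {0,1,2,3,4,5,6}. No change.
New components: {0,1,2,3,4,5,6}
Are 3 and 5 in the same component? yes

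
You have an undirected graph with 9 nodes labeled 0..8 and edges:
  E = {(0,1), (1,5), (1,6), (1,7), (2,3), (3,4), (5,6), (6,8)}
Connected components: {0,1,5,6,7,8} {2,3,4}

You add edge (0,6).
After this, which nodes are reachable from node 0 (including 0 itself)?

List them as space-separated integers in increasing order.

Before: nodes reachable from 0: {0,1,5,6,7,8}
Adding (0,6): both endpoints already in same component. Reachability from 0 unchanged.
After: nodes reachable from 0: {0,1,5,6,7,8}

Answer: 0 1 5 6 7 8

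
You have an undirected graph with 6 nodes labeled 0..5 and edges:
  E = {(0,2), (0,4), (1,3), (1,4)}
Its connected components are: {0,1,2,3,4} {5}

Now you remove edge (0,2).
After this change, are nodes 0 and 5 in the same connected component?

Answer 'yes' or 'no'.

Answer: no

Derivation:
Initial components: {0,1,2,3,4} {5}
Removing edge (0,2): it was a bridge — component count 2 -> 3.
New components: {0,1,3,4} {2} {5}
Are 0 and 5 in the same component? no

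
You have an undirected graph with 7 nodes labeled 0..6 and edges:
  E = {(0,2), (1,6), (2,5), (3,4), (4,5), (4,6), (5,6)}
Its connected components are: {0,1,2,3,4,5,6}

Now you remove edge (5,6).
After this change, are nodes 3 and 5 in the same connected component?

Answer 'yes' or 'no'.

Answer: yes

Derivation:
Initial components: {0,1,2,3,4,5,6}
Removing edge (5,6): not a bridge — component count unchanged at 1.
New components: {0,1,2,3,4,5,6}
Are 3 and 5 in the same component? yes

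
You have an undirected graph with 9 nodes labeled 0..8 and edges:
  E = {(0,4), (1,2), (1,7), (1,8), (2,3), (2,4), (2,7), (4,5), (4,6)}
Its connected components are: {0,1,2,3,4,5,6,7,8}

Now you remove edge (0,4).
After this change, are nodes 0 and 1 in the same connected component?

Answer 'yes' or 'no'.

Answer: no

Derivation:
Initial components: {0,1,2,3,4,5,6,7,8}
Removing edge (0,4): it was a bridge — component count 1 -> 2.
New components: {0} {1,2,3,4,5,6,7,8}
Are 0 and 1 in the same component? no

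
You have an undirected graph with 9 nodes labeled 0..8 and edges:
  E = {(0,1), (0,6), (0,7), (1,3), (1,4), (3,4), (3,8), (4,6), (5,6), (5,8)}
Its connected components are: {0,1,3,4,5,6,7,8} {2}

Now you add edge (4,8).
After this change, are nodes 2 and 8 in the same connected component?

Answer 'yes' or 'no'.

Answer: no

Derivation:
Initial components: {0,1,3,4,5,6,7,8} {2}
Adding edge (4,8): both already in same component {0,1,3,4,5,6,7,8}. No change.
New components: {0,1,3,4,5,6,7,8} {2}
Are 2 and 8 in the same component? no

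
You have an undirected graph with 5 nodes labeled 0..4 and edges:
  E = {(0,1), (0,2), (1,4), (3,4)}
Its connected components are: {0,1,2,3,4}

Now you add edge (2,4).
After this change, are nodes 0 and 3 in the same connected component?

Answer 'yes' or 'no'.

Initial components: {0,1,2,3,4}
Adding edge (2,4): both already in same component {0,1,2,3,4}. No change.
New components: {0,1,2,3,4}
Are 0 and 3 in the same component? yes

Answer: yes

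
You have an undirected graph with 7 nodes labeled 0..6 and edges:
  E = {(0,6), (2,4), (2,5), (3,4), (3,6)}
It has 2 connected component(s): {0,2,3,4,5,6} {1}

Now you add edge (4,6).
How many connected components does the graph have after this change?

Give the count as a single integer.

Initial component count: 2
Add (4,6): endpoints already in same component. Count unchanged: 2.
New component count: 2

Answer: 2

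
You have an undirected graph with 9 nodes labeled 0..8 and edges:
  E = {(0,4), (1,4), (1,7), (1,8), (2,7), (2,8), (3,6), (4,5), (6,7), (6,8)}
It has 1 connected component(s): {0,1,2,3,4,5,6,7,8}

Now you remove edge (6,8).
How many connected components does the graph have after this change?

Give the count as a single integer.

Initial component count: 1
Remove (6,8): not a bridge. Count unchanged: 1.
  After removal, components: {0,1,2,3,4,5,6,7,8}
New component count: 1

Answer: 1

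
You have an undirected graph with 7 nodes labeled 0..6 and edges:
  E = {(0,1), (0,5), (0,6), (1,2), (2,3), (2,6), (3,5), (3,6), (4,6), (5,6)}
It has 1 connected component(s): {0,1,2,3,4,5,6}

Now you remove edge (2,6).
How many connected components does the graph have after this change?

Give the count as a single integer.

Answer: 1

Derivation:
Initial component count: 1
Remove (2,6): not a bridge. Count unchanged: 1.
  After removal, components: {0,1,2,3,4,5,6}
New component count: 1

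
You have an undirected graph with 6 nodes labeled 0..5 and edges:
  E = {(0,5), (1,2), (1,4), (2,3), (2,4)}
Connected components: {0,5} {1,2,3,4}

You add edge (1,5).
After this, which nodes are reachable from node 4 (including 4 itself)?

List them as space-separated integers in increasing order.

Before: nodes reachable from 4: {1,2,3,4}
Adding (1,5): merges 4's component with another. Reachability grows.
After: nodes reachable from 4: {0,1,2,3,4,5}

Answer: 0 1 2 3 4 5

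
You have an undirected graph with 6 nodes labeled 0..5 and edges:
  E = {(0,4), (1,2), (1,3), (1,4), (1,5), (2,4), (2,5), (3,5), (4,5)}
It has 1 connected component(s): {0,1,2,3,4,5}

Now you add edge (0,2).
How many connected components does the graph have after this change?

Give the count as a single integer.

Answer: 1

Derivation:
Initial component count: 1
Add (0,2): endpoints already in same component. Count unchanged: 1.
New component count: 1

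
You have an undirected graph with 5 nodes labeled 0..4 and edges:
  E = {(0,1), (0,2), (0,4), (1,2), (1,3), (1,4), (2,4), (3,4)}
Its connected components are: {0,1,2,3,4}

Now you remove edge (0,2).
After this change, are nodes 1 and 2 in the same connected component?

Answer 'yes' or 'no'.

Initial components: {0,1,2,3,4}
Removing edge (0,2): not a bridge — component count unchanged at 1.
New components: {0,1,2,3,4}
Are 1 and 2 in the same component? yes

Answer: yes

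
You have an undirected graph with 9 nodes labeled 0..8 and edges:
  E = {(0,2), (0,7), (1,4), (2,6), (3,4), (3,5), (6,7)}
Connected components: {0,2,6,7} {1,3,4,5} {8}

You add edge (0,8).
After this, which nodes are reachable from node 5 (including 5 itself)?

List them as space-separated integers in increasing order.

Answer: 1 3 4 5

Derivation:
Before: nodes reachable from 5: {1,3,4,5}
Adding (0,8): merges two components, but neither contains 5. Reachability from 5 unchanged.
After: nodes reachable from 5: {1,3,4,5}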